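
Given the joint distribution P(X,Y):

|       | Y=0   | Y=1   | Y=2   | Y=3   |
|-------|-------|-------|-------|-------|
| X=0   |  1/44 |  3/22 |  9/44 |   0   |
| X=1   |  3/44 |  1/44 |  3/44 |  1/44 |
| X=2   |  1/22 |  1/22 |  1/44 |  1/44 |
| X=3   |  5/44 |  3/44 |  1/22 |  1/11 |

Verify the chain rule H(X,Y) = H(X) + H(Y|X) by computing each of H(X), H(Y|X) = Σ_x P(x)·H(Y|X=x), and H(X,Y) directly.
H(X) = 1.8955 bits, H(Y|X) = 1.6568 bits, H(X,Y) = 3.5523 bits

Marginal of X (row sums):
  P(X=0) = 1/44 + 3/22 + 9/44 + 0 = 4/11
  P(X=1) = 3/44 + 1/44 + 3/44 + 1/44 = 2/11
  P(X=2) = 1/22 + 1/22 + 1/44 + 1/44 = 3/22
  P(X=3) = 5/44 + 3/44 + 1/22 + 1/11 = 7/22
H(X) = -[(4/11)·log₂(4/11) + (2/11)·log₂(2/11) + (3/22)·log₂(3/22) + (7/22)·log₂(7/22)]
  = 0.53070 + 0.44717 + 0.39197 + 0.52566 = 1.8955 bits

H(Y|X) = Σ_x P(x)·H(Y|X=x):
  X=0: P(X=0) = 4/11, P(Y|X=0) = (1/16, 3/8, 9/16, 0) → H(Y|X=0) = 1.24756
  X=1: P(X=1) = 2/11, P(Y|X=1) = (3/8, 1/8, 3/8, 1/8) → H(Y|X=1) = 1.81128
  X=2: P(X=2) = 3/22, P(Y|X=2) = (1/3, 1/3, 1/6, 1/6) → H(Y|X=2) = 1.91830
  X=3: P(X=3) = 7/22, P(Y|X=3) = (5/14, 3/14, 1/7, 2/7) → H(Y|X=3) = 1.92417
H(Y|X) = (4/11)·1.24756 + (2/11)·1.81128 + (3/22)·1.91830 + (7/22)·1.92417 = 1.6568 bits

H(X,Y) = -Σ_{x,y} P(x,y) log₂ P(x,y). Per-cell terms -P(x,y)·log₂P(x,y):
  X=0: 0.12408, 0.39197, 0.46831, 0.00000
  X=1: 0.26417, 0.12408, 0.26417, 0.12408
  X=2: 0.20270, 0.20270, 0.12408, 0.12408
  X=3: 0.35653, 0.26417, 0.20270, 0.31449
  (cells with P = 0 contribute 0)
Sum of the 16 terms: H(X,Y) = 3.5523 bits

Chain rule check:
  H(X) + H(Y|X) = 1.8955 + 1.6568 = 3.5523 bits
  H(X,Y) = 3.5523 bits
✓ Chain rule verified.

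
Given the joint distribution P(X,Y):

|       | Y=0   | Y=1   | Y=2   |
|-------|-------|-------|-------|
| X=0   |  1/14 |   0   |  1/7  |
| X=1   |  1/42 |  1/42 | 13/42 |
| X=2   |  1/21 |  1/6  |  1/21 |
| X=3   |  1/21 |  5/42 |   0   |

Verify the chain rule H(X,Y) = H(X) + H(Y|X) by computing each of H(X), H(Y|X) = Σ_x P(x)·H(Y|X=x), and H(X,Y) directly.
H(X) = 1.9438 bits, H(Y|X) = 0.9335 bits, H(X,Y) = 2.8773 bits

Marginal of X (row sums):
  P(X=0) = 1/14 + 0 + 1/7 = 3/14
  P(X=1) = 1/42 + 1/42 + 13/42 = 5/14
  P(X=2) = 1/21 + 1/6 + 1/21 = 11/42
  P(X=3) = 1/21 + 5/42 + 0 = 1/6
H(X) = -[(3/14)·log₂(3/14) + (5/14)·log₂(5/14) + (11/42)·log₂(11/42) + (1/6)·log₂(1/6)]
  = 0.47623 + 0.53051 + 0.50623 + 0.43083 = 1.9438 bits

H(Y|X) = Σ_x P(x)·H(Y|X=x):
  X=0: P(X=0) = 3/14, P(Y|X=0) = (1/3, 0, 2/3) → H(Y|X=0) = 0.91830
  X=1: P(X=1) = 5/14, P(Y|X=1) = (1/15, 1/15, 13/15) → H(Y|X=1) = 0.69984
  X=2: P(X=2) = 11/42, P(Y|X=2) = (2/11, 7/11, 2/11) → H(Y|X=2) = 1.30930
  X=3: P(X=3) = 1/6, P(Y|X=3) = (2/7, 5/7, 0) → H(Y|X=3) = 0.86312
H(Y|X) = (3/14)·0.91830 + (5/14)·0.69984 + (11/42)·1.30930 + (1/6)·0.86312 = 0.9335 bits

H(X,Y) = -Σ_{x,y} P(x,y) log₂ P(x,y). Per-cell terms -P(x,y)·log₂P(x,y):
  X=0: 0.27195, 0.00000, 0.40105
  X=1: 0.12839, 0.12839, 0.52368
  X=2: 0.20916, 0.43083, 0.20916
  X=3: 0.20916, 0.36552, 0.00000
  (cells with P = 0 contribute 0)
Sum of the 12 terms: H(X,Y) = 2.8773 bits

Chain rule check:
  H(X) + H(Y|X) = 1.9438 + 0.9335 = 2.8773 bits
  H(X,Y) = 2.8773 bits
✓ Chain rule verified.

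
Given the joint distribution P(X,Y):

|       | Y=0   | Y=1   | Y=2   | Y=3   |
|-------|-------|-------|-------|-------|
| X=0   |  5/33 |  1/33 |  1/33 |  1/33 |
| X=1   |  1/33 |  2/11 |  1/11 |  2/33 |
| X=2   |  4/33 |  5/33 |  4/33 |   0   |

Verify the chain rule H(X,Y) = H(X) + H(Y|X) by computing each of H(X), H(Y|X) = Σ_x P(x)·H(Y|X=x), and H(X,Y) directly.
H(X) = 1.5557 bits, H(Y|X) = 1.6255 bits, H(X,Y) = 3.1812 bits

Marginal of X (row sums):
  P(X=0) = 5/33 + 1/33 + 1/33 + 1/33 = 8/33
  P(X=1) = 1/33 + 2/11 + 1/11 + 2/33 = 4/11
  P(X=2) = 4/33 + 5/33 + 4/33 + 0 = 13/33
H(X) = -[(8/33)·log₂(8/33) + (4/11)·log₂(4/11) + (13/33)·log₂(13/33)]
  = 0.4956107 + 0.5307024 + 0.5294366 = 1.5557 bits

H(Y|X) = Σ_x P(x)·H(Y|X=x):
  X=0: P(X=0) = 8/33, P(Y|X=0) = (5/8, 1/8, 1/8, 1/8) → H(Y|X=0) = 1.5487949
  X=1: P(X=1) = 4/11, P(Y|X=1) = (1/12, 1/2, 1/4, 1/6) → H(Y|X=1) = 1.7295740
  X=2: P(X=2) = 13/33, P(Y|X=2) = (4/13, 5/13, 4/13, 0) → H(Y|X=2) = 1.5766212
H(Y|X) = (8/33)·1.5487949 + (4/11)·1.7295740 + (13/33)·1.5766212 = 1.6255 bits

H(X,Y) = -Σ_{x,y} P(x,y) log₂ P(x,y). Per-cell terms -P(x,y)·log₂P(x,y):
  X=0: 0.4124949, 0.1528604, 0.1528604, 0.1528604
  X=1: 0.1528604, 0.4471694, 0.3144938, 0.2451148
  X=2: 0.3690175, 0.4124949, 0.3690175, 0.0000000
  (cells with P = 0 contribute 0)
Sum of the 12 terms: H(X,Y) = 3.1812 bits

Chain rule check:
  H(X) + H(Y|X) = 1.5557 + 1.6255 = 3.1812 bits
  H(X,Y) = 3.1812 bits
✓ Chain rule verified.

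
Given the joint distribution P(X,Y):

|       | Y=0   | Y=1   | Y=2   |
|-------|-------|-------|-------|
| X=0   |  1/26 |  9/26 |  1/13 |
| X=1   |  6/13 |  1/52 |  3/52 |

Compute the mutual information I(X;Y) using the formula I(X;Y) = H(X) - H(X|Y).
0.5588 bits

I(X;Y) = H(X) - H(X|Y)

Marginal of X (row sums):
  P(X=0) = 1/26 + 9/26 + 1/13 = 6/13
  P(X=1) = 6/13 + 1/52 + 3/52 = 7/13
H(X) = -[(6/13)·log₂(6/13) + (7/13)·log₂(7/13)]
  = 0.5148 + 0.4809 = 0.9957 bits

Marginal of Y (column sums):
  P(Y=0) = 1/26 + 6/13 = 1/2
  P(Y=1) = 9/26 + 1/52 = 19/52
  P(Y=2) = 1/13 + 3/52 = 7/52
H(X|Y) = Σ_y P(y)·H(X|Y=y):
  Y=0: P(Y=0) = 1/2, P(X|Y=0) = (1/13, 12/13) → H(X|Y=0) = 0.3912
  Y=1: P(Y=1) = 19/52, P(X|Y=1) = (18/19, 1/19) → H(X|Y=1) = 0.2975
  Y=2: P(Y=2) = 7/52, P(X|Y=2) = (4/7, 3/7) → H(X|Y=2) = 0.9852
H(X|Y) = (1/2)·0.3912 + (19/52)·0.2975 + (7/52)·0.9852 = 0.4369 bits

I(X;Y) = H(X) - H(X|Y) = 0.9957 - 0.4369 = 0.5588 bits

Cross-check via I(X;Y) = H(X) + H(Y) - H(X,Y): computing H(Y) from the column sums and H(X,Y) from the 6 cells in the same way gives H(Y) = 1.4202 bits and H(X,Y) = 1.8571 bits, so
I(X;Y) = 0.9957 + 1.4202 - 1.8571 = 0.5588 bits ✓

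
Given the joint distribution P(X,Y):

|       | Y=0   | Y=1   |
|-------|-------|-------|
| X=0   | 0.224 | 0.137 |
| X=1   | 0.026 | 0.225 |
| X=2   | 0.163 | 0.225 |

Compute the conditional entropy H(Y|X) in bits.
0.8471 bits

H(Y|X) = H(X,Y) - H(X)

H(X,Y) = -Σ_{x,y} P(x,y) log₂ P(x,y). Per-cell terms -P(x,y)·log₂P(x,y):
  X=0: 0.4835, 0.3929
  X=1: 0.1369, 0.4842
  X=2: 0.4266, 0.4842
Sum of the 6 terms: H(X,Y) = 2.4083 bits

Marginal of X (row sums):
  P(X=0) = 0.224 + 0.137 = 0.361
  P(X=1) = 0.026 + 0.225 = 0.251
  P(X=2) = 0.163 + 0.225 = 0.388
H(X) = -[0.361·log₂(0.361) + 0.251·log₂(0.251) + 0.388·log₂(0.388)]
  = 0.5306 + 0.5006 + 0.5300 = 1.5612 bits

H(Y|X) = H(X,Y) - H(X) = 2.4083 - 1.5612 = 0.8471 bits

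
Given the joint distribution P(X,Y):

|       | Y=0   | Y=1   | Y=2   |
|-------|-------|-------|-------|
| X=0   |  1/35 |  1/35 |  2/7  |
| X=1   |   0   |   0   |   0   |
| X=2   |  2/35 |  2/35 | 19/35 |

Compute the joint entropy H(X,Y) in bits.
1.7599 bits

H(X,Y) = -Σ_{x,y} P(x,y) log₂ P(x,y). Per-cell terms -P(x,y)·log₂P(x,y):
  X=0: 0.14655, 0.14655, 0.51639
  X=1: 0.00000, 0.00000, 0.00000
  X=2: 0.23596, 0.23596, 0.47845
  (cells with P = 0 contribute 0)
Sum of the 9 terms: H(X,Y) = 1.7599 bits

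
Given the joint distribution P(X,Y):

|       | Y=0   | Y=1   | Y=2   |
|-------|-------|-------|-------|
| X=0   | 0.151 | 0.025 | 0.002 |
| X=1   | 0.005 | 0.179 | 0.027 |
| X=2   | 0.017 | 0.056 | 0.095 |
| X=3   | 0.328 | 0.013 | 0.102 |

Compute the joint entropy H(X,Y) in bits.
2.7863 bits

H(X,Y) = -Σ_{x,y} P(x,y) log₂ P(x,y). Per-cell terms -P(x,y)·log₂P(x,y):
  X=0: 0.41183, 0.13305, 0.01793
  X=1: 0.03822, 0.44427, 0.14069
  X=2: 0.09993, 0.23287, 0.32261
  X=3: 0.52750, 0.08145, 0.33592
Sum of the 12 terms: H(X,Y) = 2.7863 bits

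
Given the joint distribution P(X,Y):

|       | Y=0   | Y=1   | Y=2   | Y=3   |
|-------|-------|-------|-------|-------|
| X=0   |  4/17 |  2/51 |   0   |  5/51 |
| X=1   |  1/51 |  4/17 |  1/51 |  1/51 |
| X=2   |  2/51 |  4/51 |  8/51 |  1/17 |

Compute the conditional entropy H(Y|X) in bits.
1.3803 bits

H(Y|X) = H(X,Y) - H(X)

H(X,Y) = -Σ_{x,y} P(x,y) log₂ P(x,y). Per-cell terms -P(x,y)·log₂P(x,y):
  X=0: 0.49117, 0.18323, 0.00000, 0.32848
  X=1: 0.11122, 0.49117, 0.11122, 0.11122
  X=2: 0.18323, 0.28803, 0.41920, 0.24044
  (cells with P = 0 contribute 0)
Sum of the 12 terms: H(X,Y) = 2.9586 bits

Marginal of X (row sums):
  P(X=0) = 4/17 + 2/51 + 0 + 5/51 = 19/51
  P(X=1) = 1/51 + 4/17 + 1/51 + 1/51 = 5/17
  P(X=2) = 2/51 + 4/51 + 8/51 + 1/17 = 1/3
H(X) = -[(19/51)·log₂(19/51) + (5/17)·log₂(5/17) + (1/3)·log₂(1/3)]
  = 0.53070 + 0.51927 + 0.52832 = 1.5783 bits

H(Y|X) = H(X,Y) - H(X) = 2.9586 - 1.5783 = 1.3803 bits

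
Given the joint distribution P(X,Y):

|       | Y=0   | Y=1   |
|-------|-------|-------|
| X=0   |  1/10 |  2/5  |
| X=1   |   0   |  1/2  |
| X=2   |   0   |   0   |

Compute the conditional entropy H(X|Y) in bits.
0.8920 bits

H(X|Y) = H(X,Y) - H(Y)

H(X,Y) = -Σ_{x,y} P(x,y) log₂ P(x,y). Per-cell terms -P(x,y)·log₂P(x,y):
  X=0: 0.3322, 0.5288
  X=1: 0.0000, 0.5000
  X=2: 0.0000, 0.0000
  (cells with P = 0 contribute 0)
Sum of the 6 terms: H(X,Y) = 1.3610 bits

Marginal of Y (column sums):
  P(Y=0) = 1/10 + 0 + 0 = 1/10
  P(Y=1) = 2/5 + 1/2 + 0 = 9/10
H(Y) = -[(1/10)·log₂(1/10) + (9/10)·log₂(9/10)]
  = 0.3322 + 0.1368 = 0.4690 bits

H(X|Y) = H(X,Y) - H(Y) = 1.3610 - 0.4690 = 0.8920 bits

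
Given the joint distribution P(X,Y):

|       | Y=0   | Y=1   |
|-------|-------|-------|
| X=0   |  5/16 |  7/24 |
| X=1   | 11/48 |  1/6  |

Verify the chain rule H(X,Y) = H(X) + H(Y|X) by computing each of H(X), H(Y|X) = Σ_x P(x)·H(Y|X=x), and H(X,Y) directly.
H(X) = 0.9685 bits, H(Y|X) = 0.9923 bits, H(X,Y) = 1.9608 bits

Marginal of X (row sums):
  P(X=0) = 5/16 + 7/24 = 29/48
  P(X=1) = 11/48 + 1/6 = 19/48
H(X) = -[(29/48)·log₂(29/48) + (19/48)·log₂(19/48)]
  = 0.43922 + 0.52924 = 0.9685 bits

H(Y|X) = Σ_x P(x)·H(Y|X=x):
  X=0: P(X=0) = 29/48, P(Y|X=0) = (15/29, 14/29) → H(Y|X=0) = 0.99914
  X=1: P(X=1) = 19/48, P(Y|X=1) = (11/19, 8/19) → H(Y|X=1) = 0.98194
H(Y|X) = (29/48)·0.99914 + (19/48)·0.98194 = 0.9923 bits

H(X,Y) = -Σ_{x,y} P(x,y) log₂ P(x,y). Per-cell terms -P(x,y)·log₂P(x,y):
  X=0: 0.52440, 0.51847
  X=1: 0.48710, 0.43083
Sum of the 4 terms: H(X,Y) = 1.9608 bits

Chain rule check:
  H(X) + H(Y|X) = 0.9685 + 0.9923 = 1.9608 bits
  H(X,Y) = 1.9608 bits
✓ Chain rule verified.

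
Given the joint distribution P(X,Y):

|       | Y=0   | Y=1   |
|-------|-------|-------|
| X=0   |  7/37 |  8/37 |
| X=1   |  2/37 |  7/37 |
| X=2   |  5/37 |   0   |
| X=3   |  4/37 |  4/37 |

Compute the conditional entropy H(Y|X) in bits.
0.8062 bits

H(Y|X) = H(X,Y) - H(X)

H(X,Y) = -Σ_{x,y} P(x,y) log₂ P(x,y). Per-cell terms -P(x,y)·log₂P(x,y):
  X=0: 0.45445, 0.47772
  X=1: 0.22754, 0.45445
  X=2: 0.39021, 0.00000
  X=3: 0.34697, 0.34697
  (cells with P = 0 contribute 0)
Sum of the 8 terms: H(X,Y) = 2.6983 bits

Marginal of X (row sums):
  P(X=0) = 7/37 + 8/37 = 15/37
  P(X=1) = 2/37 + 7/37 = 9/37
  P(X=2) = 5/37 + 0 = 5/37
  P(X=3) = 4/37 + 4/37 = 8/37
H(X) = -[(15/37)·log₂(15/37) + (9/37)·log₂(9/37) + (5/37)·log₂(5/37) + (8/37)·log₂(8/37)]
  = 0.52807 + 0.49610 + 0.39021 + 0.47772 = 1.8921 bits

H(Y|X) = H(X,Y) - H(X) = 2.6983 - 1.8921 = 0.8062 bits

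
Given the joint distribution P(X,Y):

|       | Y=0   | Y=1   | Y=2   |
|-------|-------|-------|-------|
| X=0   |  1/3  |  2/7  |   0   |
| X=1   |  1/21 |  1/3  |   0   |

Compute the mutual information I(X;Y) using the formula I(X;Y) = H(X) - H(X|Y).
0.1352 bits

I(X;Y) = H(X) - H(X|Y)

Marginal of X (row sums):
  P(X=0) = 1/3 + 2/7 + 0 = 13/21
  P(X=1) = 1/21 + 1/3 + 0 = 8/21
H(X) = -[(13/21)·log₂(13/21) + (8/21)·log₂(8/21)]
  = 0.4283 + 0.5304 = 0.9587 bits

Marginal of Y (column sums):
  P(Y=0) = 1/3 + 1/21 = 8/21
  P(Y=1) = 2/7 + 1/3 = 13/21
  P(Y=2) = 0 + 0 = 0
H(X|Y) = Σ_y P(y)·H(X|Y=y):
  Y=0: P(Y=0) = 8/21, P(X|Y=0) = (7/8, 1/8) → H(X|Y=0) = 0.5436
  Y=1: P(Y=1) = 13/21, P(X|Y=1) = (6/13, 7/13) → H(X|Y=1) = 0.9957
  Y=2: P(Y=2) = 0 → contributes 0
H(X|Y) = (8/21)·0.5436 + (13/21)·0.9957 = 0.8235 bits

I(X;Y) = H(X) - H(X|Y) = 0.9587 - 0.8235 = 0.1352 bits

Cross-check via I(X;Y) = H(X) + H(Y) - H(X,Y): computing H(Y) from the column sums and H(X,Y) from the 6 cells in the same way gives H(Y) = 0.9587 bits and H(X,Y) = 1.7822 bits, so
I(X;Y) = 0.9587 + 0.9587 - 1.7822 = 0.1352 bits ✓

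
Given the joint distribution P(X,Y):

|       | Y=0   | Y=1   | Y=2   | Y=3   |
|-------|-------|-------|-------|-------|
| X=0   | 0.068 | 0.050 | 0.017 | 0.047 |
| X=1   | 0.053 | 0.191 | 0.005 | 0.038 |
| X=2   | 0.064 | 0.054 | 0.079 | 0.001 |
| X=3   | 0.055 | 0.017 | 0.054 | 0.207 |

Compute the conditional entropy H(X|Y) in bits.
1.5394 bits

H(X|Y) = H(X,Y) - H(Y)

H(X,Y) = -Σ_{x,y} P(x,y) log₂ P(x,y). Per-cell terms -P(x,y)·log₂P(x,y):
  X=0: 0.263726, 0.216096, 0.099931, 0.207326
  X=1: 0.224607, 0.456176, 0.038219, 0.179279
  X=2: 0.253810, 0.227388, 0.289298, 0.009966
  X=3: 0.230143, 0.099931, 0.227388, 0.470366
Sum of the 16 terms: H(X,Y) = 3.49365 bits

Marginal of Y (column sums):
  P(Y=0) = 0.068 + 0.053 + 0.064 + 0.055 = 0.240
  P(Y=1) = 0.050 + 0.191 + 0.054 + 0.017 = 0.312
  P(Y=2) = 0.017 + 0.005 + 0.079 + 0.054 = 0.155
  P(Y=3) = 0.047 + 0.038 + 0.001 + 0.207 = 0.293
H(Y) = -[0.240·log₂(0.240) + 0.312·log₂(0.312) + 0.155·log₂(0.155) + 0.293·log₂(0.293)]
  = 0.494134 + 0.524279 + 0.416897 + 0.518911 = 1.95422 bits

H(X|Y) = H(X,Y) - H(Y) = 3.49365 - 1.95422 = 1.5394 bits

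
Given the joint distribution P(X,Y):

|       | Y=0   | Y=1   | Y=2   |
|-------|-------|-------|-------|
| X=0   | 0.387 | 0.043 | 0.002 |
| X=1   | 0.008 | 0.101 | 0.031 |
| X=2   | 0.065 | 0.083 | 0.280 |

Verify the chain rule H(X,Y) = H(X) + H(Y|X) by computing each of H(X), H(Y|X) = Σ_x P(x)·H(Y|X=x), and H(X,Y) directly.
H(X) = 1.4442 bits, H(Y|X) = 0.9127 bits, H(X,Y) = 2.3569 bits

Marginal of X (row sums):
  P(X=0) = 0.387 + 0.043 + 0.002 = 0.432
  P(X=1) = 0.008 + 0.101 + 0.031 = 0.140
  P(X=2) = 0.065 + 0.083 + 0.280 = 0.428
H(X) = -[0.432·log₂(0.432) + 0.140·log₂(0.140) + 0.428·log₂(0.428)]
  = 0.52311 + 0.39711 + 0.52401 = 1.4442 bits

H(Y|X) = Σ_x P(x)·H(Y|X=x):
  X=0: P(X=0) = 0.432, P(Y|X=0) = (43/48, 43/432, 1/216) → H(Y|X=0) = 0.50939
  X=1: P(X=1) = 0.140, P(Y|X=1) = (2/35, 101/140, 31/140) → H(Y|X=1) = 1.05743
  X=2: P(X=2) = 0.428, P(Y|X=2) = (65/428, 83/428, 70/107) → H(Y|X=2) = 1.27235
H(Y|X) = 0.432·0.50939 + 0.140·1.05743 + 0.428·1.27235 = 0.9127 bits

H(X,Y) = -Σ_{x,y} P(x,y) log₂ P(x,y). Per-cell terms -P(x,y)·log₂P(x,y):
  X=0: 0.53003, 0.19520, 0.01793
  X=1: 0.05573, 0.33406, 0.15536
  X=2: 0.25632, 0.29803, 0.51422
Sum of the 9 terms: H(X,Y) = 2.3569 bits

Chain rule check:
  H(X) + H(Y|X) = 1.4442 + 0.9127 = 2.3569 bits
  H(X,Y) = 2.3569 bits
✓ Chain rule verified.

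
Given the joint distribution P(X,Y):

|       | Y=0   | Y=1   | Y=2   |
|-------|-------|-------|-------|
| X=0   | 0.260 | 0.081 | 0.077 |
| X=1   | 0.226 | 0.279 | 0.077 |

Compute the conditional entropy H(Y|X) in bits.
1.3869 bits

H(Y|X) = H(X,Y) - H(X)

H(X,Y) = -Σ_{x,y} P(x,y) log₂ P(x,y). Per-cell terms -P(x,y)·log₂P(x,y):
  X=0: 0.50529, 0.29370, 0.28482
  X=1: 0.48491, 0.51382, 0.28482
Sum of the 6 terms: H(X,Y) = 2.3674 bits

Marginal of X (row sums):
  P(X=0) = 0.260 + 0.081 + 0.077 = 0.418
  P(X=1) = 0.226 + 0.279 + 0.077 = 0.582
H(X) = -[0.418·log₂(0.418) + 0.582·log₂(0.582)]
  = 0.52602 + 0.45449 = 0.9805 bits

H(Y|X) = H(X,Y) - H(X) = 2.3674 - 0.9805 = 1.3869 bits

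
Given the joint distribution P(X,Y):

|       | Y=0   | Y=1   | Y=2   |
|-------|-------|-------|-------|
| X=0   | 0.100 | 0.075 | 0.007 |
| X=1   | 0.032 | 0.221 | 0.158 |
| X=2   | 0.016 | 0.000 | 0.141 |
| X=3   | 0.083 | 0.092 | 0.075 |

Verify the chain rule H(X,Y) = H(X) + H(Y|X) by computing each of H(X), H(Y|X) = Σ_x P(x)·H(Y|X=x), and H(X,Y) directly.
H(X) = 1.8940 bits, H(Y|X) = 1.2184 bits, H(X,Y) = 3.1123 bits

Marginal of X (row sums):
  P(X=0) = 0.100 + 0.075 + 0.007 = 0.182
  P(X=1) = 0.032 + 0.221 + 0.158 = 0.411
  P(X=2) = 0.016 + 0.000 + 0.141 = 0.157
  P(X=3) = 0.083 + 0.092 + 0.075 = 0.250
H(X) = -[0.182·log₂(0.182) + 0.411·log₂(0.411) + 0.157·log₂(0.157) + 0.250·log₂(0.250)]
  = 0.447354 + 0.527227 + 0.419373 + 0.500000 = 1.8940 bits

H(Y|X) = Σ_x P(x)·H(Y|X=x):
  X=0: P(X=0) = 0.182, P(Y|X=0) = (50/91, 75/182, 1/26) → H(Y|X=0) = 1.182528
  X=1: P(X=1) = 0.411, P(Y|X=1) = (32/411, 221/411, 158/411) → H(Y|X=1) = 1.298265
  X=2: P(X=2) = 0.157, P(Y|X=2) = (16/157, 0, 141/157) → H(Y|X=2) = 0.475024
  X=3: P(X=3) = 0.250, P(Y|X=3) = (83/250, 46/125, 3/10) → H(Y|X=3) = 1.579955
H(Y|X) = 0.182·1.182528 + 0.411·1.298265 + 0.157·0.475024 + 0.250·1.579955 = 1.2184 bits

H(X,Y) = -Σ_{x,y} P(x,y) log₂ P(x,y). Per-cell terms -P(x,y)·log₂P(x,y):
  X=0: 0.332193, 0.280272, 0.050109
  X=1: 0.158905, 0.481312, 0.420597
  X=2: 0.095453, 0.000000, 0.398499
  X=3: 0.298032, 0.316684, 0.280272
  (cells with P = 0 contribute 0)
Sum of the 12 terms: H(X,Y) = 3.1123 bits

Chain rule check:
  H(X) + H(Y|X) = 1.8940 + 1.2184 = 3.1124 bits
  H(X,Y) = 3.1123 bits
✓ Chain rule verified (Δ = 0.0001 is 4-dp rounding noise: each of the three values was rounded independently).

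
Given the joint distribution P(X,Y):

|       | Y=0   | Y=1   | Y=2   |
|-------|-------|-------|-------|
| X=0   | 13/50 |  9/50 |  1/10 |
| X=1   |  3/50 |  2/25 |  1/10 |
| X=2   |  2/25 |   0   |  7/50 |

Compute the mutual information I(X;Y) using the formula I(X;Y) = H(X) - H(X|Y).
0.1793 bits

I(X;Y) = H(X) - H(X|Y)

Marginal of X (row sums):
  P(X=0) = 13/50 + 9/50 + 1/10 = 27/50
  P(X=1) = 3/50 + 2/25 + 1/10 = 6/25
  P(X=2) = 2/25 + 0 + 7/50 = 11/50
H(X) = -[(27/50)·log₂(27/50) + (6/25)·log₂(6/25) + (11/50)·log₂(11/50)]
  = 0.480043 + 0.494134 + 0.480573 = 1.45475 bits

Marginal of Y (column sums):
  P(Y=0) = 13/50 + 3/50 + 2/25 = 2/5
  P(Y=1) = 9/50 + 2/25 + 0 = 13/50
  P(Y=2) = 1/10 + 1/10 + 7/50 = 17/50
H(X|Y) = Σ_y P(y)·H(X|Y=y):
  Y=0: P(Y=0) = 2/5, P(X|Y=0) = (13/20, 3/20, 1/5) → H(X|Y=0) = 1.278898
  Y=1: P(Y=1) = 13/50, P(X|Y=1) = (9/13, 4/13, 0) → H(X|Y=1) = 0.890492
  Y=2: P(Y=2) = 17/50, P(X|Y=2) = (5/17, 5/17, 7/17) → H(X|Y=2) = 1.565653
H(X|Y) = (2/5)·1.278898 + (13/50)·0.890492 + (17/50)·1.565653 = 1.27541 bits

I(X;Y) = H(X) - H(X|Y) = 1.45475 - 1.27541 = 0.1793 bits

Cross-check via I(X;Y) = H(X) + H(Y) - H(X,Y): computing H(Y) from the column sums and H(X,Y) from the 9 cells in the same way gives H(Y) = 1.56323 bits and H(X,Y) = 2.83864 bits, so
I(X;Y) = 1.45475 + 1.56323 - 2.83864 = 0.1793 bits ✓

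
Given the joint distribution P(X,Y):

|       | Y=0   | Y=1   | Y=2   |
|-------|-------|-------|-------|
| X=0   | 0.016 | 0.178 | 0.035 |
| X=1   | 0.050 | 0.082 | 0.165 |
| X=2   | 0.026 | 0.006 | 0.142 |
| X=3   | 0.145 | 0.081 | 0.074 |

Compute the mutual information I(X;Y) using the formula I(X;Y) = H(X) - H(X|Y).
0.3102 bits

I(X;Y) = H(X) - H(X|Y)

Marginal of X (row sums):
  P(X=0) = 0.016 + 0.178 + 0.035 = 0.229
  P(X=1) = 0.050 + 0.082 + 0.165 = 0.297
  P(X=2) = 0.026 + 0.006 + 0.142 = 0.174
  P(X=3) = 0.145 + 0.081 + 0.074 = 0.300
H(X) = -[0.229·log₂(0.229) + 0.297·log₂(0.297) + 0.174·log₂(0.174) + 0.300·log₂(0.300)]
  = 0.48699 + 0.52019 + 0.43897 + 0.52109 = 1.9672 bits

Marginal of Y (column sums):
  P(Y=0) = 0.016 + 0.050 + 0.026 + 0.145 = 0.237
  P(Y=1) = 0.178 + 0.082 + 0.006 + 0.081 = 0.347
  P(Y=2) = 0.035 + 0.165 + 0.142 + 0.074 = 0.416
H(X|Y) = Σ_y P(y)·H(X|Y=y):
  Y=0: P(Y=0) = 0.237, P(X|Y=0) = (16/237, 50/237, 26/237, 145/237) → H(X|Y=0) = 1.51958
  Y=1: P(Y=1) = 0.347, P(X|Y=1) = (178/347, 82/347, 6/347, 81/347) → H(X|Y=1) = 1.57701
  Y=2: P(Y=2) = 0.416, P(X|Y=2) = (35/416, 165/416, 71/208, 37/208) → H(X|Y=2) = 1.80205
H(X|Y) = 0.237·1.51958 + 0.347·1.57701 + 0.416·1.80205 = 1.6570 bits

I(X;Y) = H(X) - H(X|Y) = 1.9672 - 1.6570 = 0.3102 bits

Cross-check via I(X;Y) = H(X) + H(Y) - H(X,Y): computing H(Y) from the column sums and H(X,Y) from the 12 cells in the same way gives H(Y) = 1.5485 bits and H(X,Y) = 3.2055 bits, so
I(X;Y) = 1.9672 + 1.5485 - 3.2055 = 0.3102 bits ✓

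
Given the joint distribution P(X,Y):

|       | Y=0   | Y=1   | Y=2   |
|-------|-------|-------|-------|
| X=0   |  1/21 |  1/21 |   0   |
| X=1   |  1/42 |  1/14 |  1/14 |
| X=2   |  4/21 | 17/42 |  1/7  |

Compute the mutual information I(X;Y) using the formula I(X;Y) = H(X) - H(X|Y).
0.0729 bits

I(X;Y) = H(X) - H(X|Y)

Marginal of X (row sums):
  P(X=0) = 1/21 + 1/21 + 0 = 2/21
  P(X=1) = 1/42 + 1/14 + 1/14 = 1/6
  P(X=2) = 4/21 + 17/42 + 1/7 = 31/42
H(X) = -[(2/21)·log₂(2/21) + (1/6)·log₂(1/6) + (31/42)·log₂(31/42)]
  = 0.3231 + 0.4308 + 0.3234 = 1.0773 bits

Marginal of Y (column sums):
  P(Y=0) = 1/21 + 1/42 + 4/21 = 11/42
  P(Y=1) = 1/21 + 1/14 + 17/42 = 11/21
  P(Y=2) = 0 + 1/14 + 1/7 = 3/14
H(X|Y) = Σ_y P(y)·H(X|Y=y):
  Y=0: P(Y=0) = 11/42, P(X|Y=0) = (2/11, 1/11, 8/11) → H(X|Y=0) = 1.0958
  Y=1: P(Y=1) = 11/21, P(X|Y=1) = (1/11, 3/22, 17/22) → H(X|Y=1) = 0.9939
  Y=2: P(Y=2) = 3/14, P(X|Y=2) = (0, 1/3, 2/3) → H(X|Y=2) = 0.9183
H(X|Y) = (11/42)·1.0958 + (11/21)·0.9939 + (3/14)·0.9183 = 1.0044 bits

I(X;Y) = H(X) - H(X|Y) = 1.0773 - 1.0044 = 0.0729 bits

Cross-check via I(X;Y) = H(X) + H(Y) - H(X,Y): computing H(Y) from the column sums and H(X,Y) from the 9 cells in the same way gives H(Y) = 1.4711 bits and H(X,Y) = 2.4755 bits, so
I(X;Y) = 1.0773 + 1.4711 - 2.4755 = 0.0729 bits ✓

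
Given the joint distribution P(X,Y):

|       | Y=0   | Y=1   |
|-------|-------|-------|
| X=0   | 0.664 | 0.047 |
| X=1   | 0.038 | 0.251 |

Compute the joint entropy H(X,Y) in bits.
1.2794 bits

H(X,Y) = -Σ_{x,y} P(x,y) log₂ P(x,y). Per-cell terms -P(x,y)·log₂P(x,y):
  X=0: 0.39225, 0.20733
  X=1: 0.17928, 0.50055
Sum of the 4 terms: H(X,Y) = 1.2794 bits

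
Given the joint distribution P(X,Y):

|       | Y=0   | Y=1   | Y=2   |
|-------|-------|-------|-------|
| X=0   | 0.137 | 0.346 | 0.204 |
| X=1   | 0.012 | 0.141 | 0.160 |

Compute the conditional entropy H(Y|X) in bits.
1.3920 bits

H(Y|X) = H(X,Y) - H(X)

H(X,Y) = -Σ_{x,y} P(x,y) log₂ P(x,y). Per-cell terms -P(x,y)·log₂P(x,y):
  X=0: 0.3929, 0.5298, 0.4678
  X=1: 0.0766, 0.3985, 0.4230
Sum of the 6 terms: H(X,Y) = 2.2886 bits

Marginal of X (row sums):
  P(X=0) = 0.137 + 0.346 + 0.204 = 0.687
  P(X=1) = 0.012 + 0.141 + 0.160 = 0.313
H(X) = -[0.687·log₂(0.687) + 0.313·log₂(0.313)]
  = 0.3721 + 0.5245 = 0.8966 bits

H(Y|X) = H(X,Y) - H(X) = 2.2886 - 0.8966 = 1.3920 bits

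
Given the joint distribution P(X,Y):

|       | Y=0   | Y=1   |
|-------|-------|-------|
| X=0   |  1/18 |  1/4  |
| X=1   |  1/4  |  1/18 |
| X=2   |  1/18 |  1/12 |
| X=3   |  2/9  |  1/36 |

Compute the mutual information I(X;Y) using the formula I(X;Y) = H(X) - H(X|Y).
0.3012 bits

I(X;Y) = H(X) - H(X|Y)

Marginal of X (row sums):
  P(X=0) = 1/18 + 1/4 = 11/36
  P(X=1) = 1/4 + 1/18 = 11/36
  P(X=2) = 1/18 + 1/12 = 5/36
  P(X=3) = 2/9 + 1/36 = 1/4
H(X) = -[(11/36)·log₂(11/36) + (11/36)·log₂(11/36) + (5/36)·log₂(5/36) + (1/4)·log₂(1/4)]
  = 0.52265 + 0.52265 + 0.39556 + 0.50000 = 1.94086 bits

Marginal of Y (column sums):
  P(Y=0) = 1/18 + 1/4 + 1/18 + 2/9 = 7/12
  P(Y=1) = 1/4 + 1/18 + 1/12 + 1/36 = 5/12
H(X|Y) = Σ_y P(y)·H(X|Y=y):
  Y=0: P(Y=0) = 7/12, P(X|Y=0) = (2/21, 3/7, 2/21, 8/21) → H(X|Y=0) = 1.70044
  Y=1: P(Y=1) = 5/12, P(X|Y=1) = (3/5, 2/15, 1/5, 1/15) → H(X|Y=1) = 1.55461
H(X|Y) = (7/12)·1.70044 + (5/12)·1.55461 = 1.63968 bits

I(X;Y) = H(X) - H(X|Y) = 1.94086 - 1.63968 = 0.3012 bits

Cross-check via I(X;Y) = H(X) + H(Y) - H(X,Y): computing H(Y) from the column sums and H(X,Y) from the 8 cells in the same way gives H(Y) = 0.97987 bits and H(X,Y) = 2.61955 bits, so
I(X;Y) = 1.94086 + 0.97987 - 2.61955 = 0.3012 bits ✓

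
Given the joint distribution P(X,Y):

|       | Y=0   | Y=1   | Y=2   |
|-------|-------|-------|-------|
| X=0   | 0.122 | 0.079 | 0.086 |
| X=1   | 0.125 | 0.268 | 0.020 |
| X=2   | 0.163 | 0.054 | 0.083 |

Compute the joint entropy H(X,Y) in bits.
2.9130 bits

H(X,Y) = -Σ_{x,y} P(x,y) log₂ P(x,y). Per-cell terms -P(x,y)·log₂P(x,y):
  X=0: 0.3703, 0.2893, 0.3044
  X=1: 0.3750, 0.5091, 0.1129
  X=2: 0.4266, 0.2274, 0.2980
Sum of the 9 terms: H(X,Y) = 2.9130 bits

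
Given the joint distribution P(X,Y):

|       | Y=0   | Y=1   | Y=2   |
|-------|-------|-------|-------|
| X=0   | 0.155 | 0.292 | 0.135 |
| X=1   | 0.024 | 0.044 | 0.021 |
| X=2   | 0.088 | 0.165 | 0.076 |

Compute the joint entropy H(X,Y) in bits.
2.7900 bits

H(X,Y) = -Σ_{x,y} P(x,y) log₂ P(x,y). Per-cell terms -P(x,y)·log₂P(x,y):
  X=0: 0.4169, 0.5186, 0.3900
  X=1: 0.1291, 0.1983, 0.1170
  X=2: 0.3086, 0.4289, 0.2826
Sum of the 9 terms: H(X,Y) = 2.7900 bits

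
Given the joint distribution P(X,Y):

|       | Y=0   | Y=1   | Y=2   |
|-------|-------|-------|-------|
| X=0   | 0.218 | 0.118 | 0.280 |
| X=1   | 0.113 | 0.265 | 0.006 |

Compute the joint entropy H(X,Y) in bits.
2.2646 bits

H(X,Y) = -Σ_{x,y} P(x,y) log₂ P(x,y). Per-cell terms -P(x,y)·log₂P(x,y):
  X=0: 0.4791, 0.3638, 0.5142
  X=1: 0.3555, 0.5077, 0.0443
Sum of the 6 terms: H(X,Y) = 2.2646 bits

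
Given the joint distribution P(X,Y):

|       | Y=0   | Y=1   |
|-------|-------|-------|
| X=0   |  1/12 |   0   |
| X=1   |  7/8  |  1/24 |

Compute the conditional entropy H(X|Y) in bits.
0.4085 bits

H(X|Y) = H(X,Y) - H(Y)

H(X,Y) = -Σ_{x,y} P(x,y) log₂ P(x,y). Per-cell terms -P(x,y)·log₂P(x,y):
  X=0: 0.29875, 0.00000
  X=1: 0.16856, 0.19104
  (cells with P = 0 contribute 0)
Sum of the 4 terms: H(X,Y) = 0.65835 bits

Marginal of Y (column sums):
  P(Y=0) = 1/12 + 7/8 = 23/24
  P(Y=1) = 0 + 1/24 = 1/24
H(Y) = -[(23/24)·log₂(23/24) + (1/24)·log₂(1/24)]
  = 0.05884 + 0.19104 = 0.24988 bits

H(X|Y) = H(X,Y) - H(Y) = 0.65835 - 0.24988 = 0.4085 bits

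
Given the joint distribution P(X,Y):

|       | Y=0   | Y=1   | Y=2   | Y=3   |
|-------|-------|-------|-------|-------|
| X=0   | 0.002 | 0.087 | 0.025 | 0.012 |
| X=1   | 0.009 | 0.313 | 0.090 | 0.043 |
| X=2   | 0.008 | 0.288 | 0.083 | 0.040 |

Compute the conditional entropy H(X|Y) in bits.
1.4192 bits

H(X|Y) = H(X,Y) - H(Y)

H(X,Y) = -Σ_{x,y} P(x,y) log₂ P(x,y). Per-cell terms -P(x,y)·log₂P(x,y):
  X=0: 0.017932, 0.306487, 0.133048, 0.076570
  X=1: 0.061163, 0.524515, 0.312654, 0.195199
  X=2: 0.055726, 0.517207, 0.298032, 0.185754
Sum of the 12 terms: H(X,Y) = 2.68429 bits

Marginal of Y (column sums):
  P(Y=0) = 0.002 + 0.009 + 0.008 = 0.019
  P(Y=1) = 0.087 + 0.313 + 0.288 = 0.688
  P(Y=2) = 0.025 + 0.090 + 0.083 = 0.198
  P(Y=3) = 0.012 + 0.043 + 0.040 = 0.095
H(Y) = -[0.019·log₂(0.019) + 0.688·log₂(0.688) + 0.198·log₂(0.198) + 0.095·log₂(0.095)]
  = 0.108639 + 0.371189 + 0.462613 + 0.322613 = 1.26505 bits

H(X|Y) = H(X,Y) - H(Y) = 2.68429 - 1.26505 = 1.4192 bits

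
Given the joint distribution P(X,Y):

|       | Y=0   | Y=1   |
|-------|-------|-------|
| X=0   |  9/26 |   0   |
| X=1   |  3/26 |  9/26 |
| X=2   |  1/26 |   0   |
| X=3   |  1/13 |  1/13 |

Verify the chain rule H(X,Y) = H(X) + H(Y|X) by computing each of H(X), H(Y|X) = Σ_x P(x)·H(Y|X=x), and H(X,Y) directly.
H(X) = 1.6409 bits, H(Y|X) = 0.5283 bits, H(X,Y) = 2.1691 bits

Marginal of X (row sums):
  P(X=0) = 9/26 + 0 = 9/26
  P(X=1) = 3/26 + 9/26 = 6/13
  P(X=2) = 1/26 + 0 = 1/26
  P(X=3) = 1/13 + 1/13 = 2/13
H(X) = -[(9/26)·log₂(9/26) + (6/13)·log₂(6/13) + (1/26)·log₂(1/26) + (2/13)·log₂(2/13)]
  = 0.5298 + 0.5148 + 0.1808 + 0.4155 = 1.6409 bits

H(Y|X) = Σ_x P(x)·H(Y|X=x):
  X=0: P(X=0) = 9/26, P(Y|X=0) = (1, 0) → H(Y|X=0) = 0.0000
  X=1: P(X=1) = 6/13, P(Y|X=1) = (1/4, 3/4) → H(Y|X=1) = 0.8113
  X=2: P(X=2) = 1/26, P(Y|X=2) = (1, 0) → H(Y|X=2) = 0.0000
  X=3: P(X=3) = 2/13, P(Y|X=3) = (1/2, 1/2) → H(Y|X=3) = 1.0000
H(Y|X) = (9/26)·0.0000 + (6/13)·0.8113 + (1/26)·0.0000 + (2/13)·1.0000 = 0.5283 bits

H(X,Y) = -Σ_{x,y} P(x,y) log₂ P(x,y). Per-cell terms -P(x,y)·log₂P(x,y):
  X=0: 0.5298, 0.0000
  X=1: 0.3595, 0.5298
  X=2: 0.1808, 0.0000
  X=3: 0.2846, 0.2846
  (cells with P = 0 contribute 0)
Sum of the 8 terms: H(X,Y) = 2.1691 bits

Chain rule check:
  H(X) + H(Y|X) = 1.6409 + 0.5283 = 2.1692 bits
  H(X,Y) = 2.1691 bits
✓ Chain rule verified (Δ = 0.0001 is 4-dp rounding noise: each of the three values was rounded independently).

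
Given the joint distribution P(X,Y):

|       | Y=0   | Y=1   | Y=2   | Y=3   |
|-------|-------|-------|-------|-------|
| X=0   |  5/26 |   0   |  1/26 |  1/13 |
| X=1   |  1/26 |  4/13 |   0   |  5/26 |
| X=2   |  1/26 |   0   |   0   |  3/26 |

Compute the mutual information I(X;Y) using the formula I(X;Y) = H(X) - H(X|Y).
0.5389 bits

I(X;Y) = H(X) - H(X|Y)

Marginal of X (row sums):
  P(X=0) = 5/26 + 0 + 1/26 + 1/13 = 4/13
  P(X=1) = 1/26 + 4/13 + 0 + 5/26 = 7/13
  P(X=2) = 1/26 + 0 + 0 + 3/26 = 2/13
H(X) = -[(4/13)·log₂(4/13) + (7/13)·log₂(7/13) + (2/13)·log₂(2/13)]
  = 0.523212 + 0.480892 + 0.415452 = 1.41956 bits

Marginal of Y (column sums):
  P(Y=0) = 5/26 + 1/26 + 1/26 = 7/26
  P(Y=1) = 0 + 4/13 + 0 = 4/13
  P(Y=2) = 1/26 + 0 + 0 = 1/26
  P(Y=3) = 1/13 + 5/26 + 3/26 = 5/13
H(X|Y) = Σ_y P(y)·H(X|Y=y):
  Y=0: P(Y=0) = 7/26, P(X|Y=0) = (5/7, 1/7, 1/7) → H(X|Y=0) = 1.148835
  Y=1: P(Y=1) = 4/13, P(X|Y=1) = (0, 1, 0) → H(X|Y=1) = 0.000000
  Y=2: P(Y=2) = 1/26, P(X|Y=2) = (1, 0, 0) → H(X|Y=2) = 0.000000
  Y=3: P(Y=3) = 5/13, P(X|Y=3) = (1/5, 1/2, 3/10) → H(X|Y=3) = 1.485475
H(X|Y) = (7/26)·1.148835 + (4/13)·0.000000 + (1/26)·0.000000 + (5/13)·1.485475 = 0.88064 bits

I(X;Y) = H(X) - H(X|Y) = 1.41956 - 0.88064 = 0.5389 bits

Cross-check via I(X;Y) = H(X) + H(Y) - H(X,Y): computing H(Y) from the column sums and H(X,Y) from the 12 cells in the same way gives H(Y) = 1.74387 bits and H(X,Y) = 2.62451 bits, so
I(X;Y) = 1.41956 + 1.74387 - 2.62451 = 0.5389 bits ✓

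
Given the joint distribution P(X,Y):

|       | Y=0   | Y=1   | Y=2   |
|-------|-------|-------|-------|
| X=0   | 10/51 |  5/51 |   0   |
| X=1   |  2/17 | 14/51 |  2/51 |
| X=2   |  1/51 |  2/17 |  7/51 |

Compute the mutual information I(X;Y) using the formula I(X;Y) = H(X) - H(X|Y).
0.3131 bits

I(X;Y) = H(X) - H(X|Y)

Marginal of X (row sums):
  P(X=0) = 10/51 + 5/51 + 0 = 5/17
  P(X=1) = 2/17 + 14/51 + 2/51 = 22/51
  P(X=2) = 1/51 + 2/17 + 7/51 = 14/51
H(X) = -[(5/17)·log₂(5/17) + (22/51)·log₂(22/51) + (14/51)·log₂(14/51)]
  = 0.51927 + 0.52325 + 0.51198 = 1.5545 bits

Marginal of Y (column sums):
  P(Y=0) = 10/51 + 2/17 + 1/51 = 1/3
  P(Y=1) = 5/51 + 14/51 + 2/17 = 25/51
  P(Y=2) = 0 + 2/51 + 7/51 = 3/17
H(X|Y) = Σ_y P(y)·H(X|Y=y):
  Y=0: P(Y=0) = 1/3, P(X|Y=0) = (10/17, 6/17, 1/17) → H(X|Y=0) = 1.22105
  Y=1: P(Y=1) = 25/51, P(X|Y=1) = (1/5, 14/25, 6/25) → H(X|Y=1) = 1.42696
  Y=2: P(Y=2) = 3/17, P(X|Y=2) = (0, 2/9, 7/9) → H(X|Y=2) = 0.76420
H(X|Y) = (1/3)·1.22105 + (25/51)·1.42696 + (3/17)·0.76420 = 1.2414 bits

I(X;Y) = H(X) - H(X|Y) = 1.5545 - 1.2414 = 0.3131 bits

Cross-check via I(X;Y) = H(X) + H(Y) - H(X,Y): computing H(Y) from the column sums and H(X,Y) from the 9 cells in the same way gives H(Y) = 1.4741 bits and H(X,Y) = 2.7155 bits, so
I(X;Y) = 1.5545 + 1.4741 - 2.7155 = 0.3131 bits ✓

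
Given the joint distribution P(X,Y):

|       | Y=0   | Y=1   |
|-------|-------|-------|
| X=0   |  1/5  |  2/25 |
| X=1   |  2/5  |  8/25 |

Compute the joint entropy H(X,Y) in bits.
1.8107 bits

H(X,Y) = -Σ_{x,y} P(x,y) log₂ P(x,y). Per-cell terms -P(x,y)·log₂P(x,y):
  X=0: 0.4644, 0.2915
  X=1: 0.5288, 0.5260
Sum of the 4 terms: H(X,Y) = 1.8107 bits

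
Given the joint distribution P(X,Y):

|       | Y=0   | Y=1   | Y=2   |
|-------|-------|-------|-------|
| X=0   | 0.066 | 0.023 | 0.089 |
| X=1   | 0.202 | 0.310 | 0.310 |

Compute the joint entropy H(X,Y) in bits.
2.2083 bits

H(X,Y) = -Σ_{x,y} P(x,y) log₂ P(x,y). Per-cell terms -P(x,y)·log₂P(x,y):
  X=0: 0.2588, 0.1252, 0.3106
  X=1: 0.4661, 0.5238, 0.5238
Sum of the 6 terms: H(X,Y) = 2.2083 bits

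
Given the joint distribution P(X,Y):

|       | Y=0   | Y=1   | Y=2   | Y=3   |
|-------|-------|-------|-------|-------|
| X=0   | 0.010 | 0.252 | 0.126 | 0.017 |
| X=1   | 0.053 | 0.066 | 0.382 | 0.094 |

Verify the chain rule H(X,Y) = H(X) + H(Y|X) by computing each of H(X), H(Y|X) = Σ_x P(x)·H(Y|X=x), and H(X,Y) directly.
H(X) = 0.9738 bits, H(Y|X) = 1.4046 bits, H(X,Y) = 2.3784 bits

Marginal of X (row sums):
  P(X=0) = 0.010 + 0.252 + 0.126 + 0.017 = 0.405
  P(X=1) = 0.053 + 0.066 + 0.382 + 0.094 = 0.595
H(X) = -[0.405·log₂(0.405) + 0.595·log₂(0.595)]
  = 0.52812 + 0.44568 = 0.9738 bits

H(Y|X) = Σ_x P(x)·H(Y|X=x):
  X=0: P(X=0) = 0.405, P(Y|X=0) = (2/81, 28/45, 14/45, 17/405) → H(Y|X=0) = 1.27383
  X=1: P(X=1) = 0.595, P(Y|X=1) = (53/595, 66/595, 382/595, 94/595) → H(Y|X=1) = 1.49369
H(Y|X) = 0.405·1.27383 + 0.595·1.49369 = 1.4046 bits

H(X,Y) = -Σ_{x,y} P(x,y) log₂ P(x,y). Per-cell terms -P(x,y)·log₂P(x,y):
  X=0: 0.06644, 0.50110, 0.37655, 0.09993
  X=1: 0.22461, 0.25881, 0.53035, 0.32065
Sum of the 8 terms: H(X,Y) = 2.3784 bits

Chain rule check:
  H(X) + H(Y|X) = 0.9738 + 1.4046 = 2.3784 bits
  H(X,Y) = 2.3784 bits
✓ Chain rule verified.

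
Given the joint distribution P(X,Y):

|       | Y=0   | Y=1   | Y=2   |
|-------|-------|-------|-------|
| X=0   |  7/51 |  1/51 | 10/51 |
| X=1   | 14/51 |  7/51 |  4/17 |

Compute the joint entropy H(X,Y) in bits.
2.3617 bits

H(X,Y) = -Σ_{x,y} P(x,y) log₂ P(x,y). Per-cell terms -P(x,y)·log₂P(x,y):
  X=0: 0.3932, 0.1112, 0.4609
  X=1: 0.5120, 0.3932, 0.4912
Sum of the 6 terms: H(X,Y) = 2.3617 bits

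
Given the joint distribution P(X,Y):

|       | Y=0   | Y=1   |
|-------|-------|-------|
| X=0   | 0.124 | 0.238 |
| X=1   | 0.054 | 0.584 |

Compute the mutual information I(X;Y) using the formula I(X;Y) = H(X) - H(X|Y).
0.0731 bits

I(X;Y) = H(X) - H(X|Y)

Marginal of X (row sums):
  P(X=0) = 0.124 + 0.238 = 0.362
  P(X=1) = 0.054 + 0.584 = 0.638
H(X) = -[0.362·log₂(0.362) + 0.638·log₂(0.638)]
  = 0.53067 + 0.41366 = 0.9443 bits

Marginal of Y (column sums):
  P(Y=0) = 0.124 + 0.054 = 0.178
  P(Y=1) = 0.238 + 0.584 = 0.822
H(X|Y) = Σ_y P(y)·H(X|Y=y):
  Y=0: P(Y=0) = 0.178, P(X|Y=0) = (62/89, 27/89) → H(X|Y=0) = 0.88537
  Y=1: P(Y=1) = 0.822, P(X|Y=1) = (119/411, 292/411) → H(X|Y=1) = 0.86812
H(X|Y) = 0.178·0.88537 + 0.822·0.86812 = 0.8712 bits

I(X;Y) = H(X) - H(X|Y) = 0.9443 - 0.8712 = 0.0731 bits

Cross-check via I(X;Y) = H(X) + H(Y) - H(X,Y): computing H(Y) from the column sums and H(X,Y) from the 4 cells in the same way gives H(Y) = 0.6757 bits and H(X,Y) = 1.5469 bits, so
I(X;Y) = 0.9443 + 0.6757 - 1.5469 = 0.0731 bits ✓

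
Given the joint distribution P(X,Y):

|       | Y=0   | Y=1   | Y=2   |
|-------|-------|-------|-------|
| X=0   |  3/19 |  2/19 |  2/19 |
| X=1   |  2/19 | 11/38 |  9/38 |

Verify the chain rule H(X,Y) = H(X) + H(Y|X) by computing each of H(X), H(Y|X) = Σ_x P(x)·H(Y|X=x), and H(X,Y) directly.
H(X) = 0.9495 bits, H(Y|X) = 1.5066 bits, H(X,Y) = 2.4560 bits

Marginal of X (row sums):
  P(X=0) = 3/19 + 2/19 + 2/19 = 7/19
  P(X=1) = 2/19 + 11/38 + 9/38 = 12/19
H(X) = -[(7/19)·log₂(7/19) + (12/19)·log₂(12/19)]
  = 0.530737 + 0.418715 = 0.9495 bits

H(Y|X) = Σ_x P(x)·H(Y|X=x):
  X=0: P(X=0) = 7/19, P(Y|X=0) = (3/7, 2/7, 2/7) → H(Y|X=0) = 1.556657
  X=1: P(X=1) = 12/19, P(Y|X=1) = (1/6, 11/24, 3/8) → H(Y|X=1) = 1.477334
H(Y|X) = (7/19)·1.556657 + (12/19)·1.477334 = 1.5066 bits

H(X,Y) = -Σ_{x,y} P(x,y) log₂ P(x,y). Per-cell terms -P(x,y)·log₂P(x,y):
  X=0: 0.420468, 0.341887, 0.341887
  X=1: 0.341887, 0.517722, 0.492158
Sum of the 6 terms: H(X,Y) = 2.4560 bits

Chain rule check:
  H(X) + H(Y|X) = 0.9495 + 1.5066 = 2.4561 bits
  H(X,Y) = 2.4560 bits
✓ Chain rule verified (Δ = 0.0001 is 4-dp rounding noise: each of the three values was rounded independently).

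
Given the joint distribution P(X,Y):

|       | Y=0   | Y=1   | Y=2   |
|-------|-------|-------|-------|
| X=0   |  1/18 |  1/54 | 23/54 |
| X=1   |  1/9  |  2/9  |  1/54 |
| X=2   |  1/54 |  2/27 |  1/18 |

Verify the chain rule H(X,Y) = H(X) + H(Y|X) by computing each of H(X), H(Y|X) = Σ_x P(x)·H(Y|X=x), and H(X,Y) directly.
H(X) = 1.4384 bits, H(Y|X) = 0.9817 bits, H(X,Y) = 2.4201 bits

Marginal of X (row sums):
  P(X=0) = 1/18 + 1/54 + 23/54 = 1/2
  P(X=1) = 1/9 + 2/9 + 1/54 = 19/54
  P(X=2) = 1/54 + 2/27 + 1/18 = 4/27
H(X) = -[(1/2)·log₂(1/2) + (19/54)·log₂(19/54) + (4/27)·log₂(4/27)]
  = 0.500000 + 0.530227 + 0.408131 = 1.4384 bits

H(Y|X) = Σ_x P(x)·H(Y|X=x):
  X=0: P(X=0) = 1/2, P(Y|X=0) = (1/9, 1/27, 23/27) → H(Y|X=0) = 0.725376
  X=1: P(X=1) = 19/54, P(Y|X=1) = (6/19, 12/19, 1/19) → H(Y|X=1) = 1.167437
  X=2: P(X=2) = 4/27, P(Y|X=2) = (1/8, 1/2, 3/8) → H(Y|X=2) = 1.405639
H(Y|X) = (1/2)·0.725376 + (19/54)·1.167437 + (4/27)·1.405639 = 0.9817 bits

H(X,Y) = -Σ_{x,y} P(x,y) log₂ P(x,y). Per-cell terms -P(x,y)·log₂P(x,y):
  X=0: 0.231663, 0.106572, 0.524453
  X=1: 0.352214, 0.482206, 0.106572
  X=2: 0.106572, 0.278140, 0.231663
Sum of the 9 terms: H(X,Y) = 2.4201 bits

Chain rule check:
  H(X) + H(Y|X) = 1.4384 + 0.9817 = 2.4201 bits
  H(X,Y) = 2.4201 bits
✓ Chain rule verified.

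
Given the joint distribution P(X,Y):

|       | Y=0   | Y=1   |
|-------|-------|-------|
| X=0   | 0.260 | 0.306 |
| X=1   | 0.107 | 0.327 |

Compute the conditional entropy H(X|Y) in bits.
0.9521 bits

H(X|Y) = H(X,Y) - H(Y)

H(X,Y) = -Σ_{x,y} P(x,y) log₂ P(x,y). Per-cell terms -P(x,y)·log₂P(x,y):
  X=0: 0.5053, 0.5228
  X=1: 0.3450, 0.5273
Sum of the 4 terms: H(X,Y) = 1.9004 bits

Marginal of Y (column sums):
  P(Y=0) = 0.260 + 0.107 = 0.367
  P(Y=1) = 0.306 + 0.327 = 0.633
H(Y) = -[0.367·log₂(0.367) + 0.633·log₂(0.633)]
  = 0.5307 + 0.4176 = 0.9483 bits

H(X|Y) = H(X,Y) - H(Y) = 1.9004 - 0.9483 = 0.9521 bits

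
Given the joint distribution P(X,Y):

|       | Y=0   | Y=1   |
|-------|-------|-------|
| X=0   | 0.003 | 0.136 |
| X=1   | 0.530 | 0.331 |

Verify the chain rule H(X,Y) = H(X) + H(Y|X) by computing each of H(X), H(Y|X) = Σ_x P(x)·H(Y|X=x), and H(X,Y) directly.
H(X) = 0.5816 bits, H(Y|X) = 0.8484 bits, H(X,Y) = 1.4300 bits

Marginal of X (row sums):
  P(X=0) = 0.003 + 0.136 = 0.139
  P(X=1) = 0.530 + 0.331 = 0.861
H(X) = -[0.139·log₂(0.139) + 0.861·log₂(0.861)]
  = 0.3957 + 0.1859 = 0.5816 bits

H(Y|X) = Σ_x P(x)·H(Y|X=x):
  X=0: P(X=0) = 0.139, P(Y|X=0) = (3/139, 136/139) → H(Y|X=0) = 0.1502
  X=1: P(X=1) = 0.861, P(Y|X=1) = (530/861, 331/861) → H(Y|X=1) = 0.9611
H(Y|X) = 0.139·0.1502 + 0.861·0.9611 = 0.8484 bits

H(X,Y) = -Σ_{x,y} P(x,y) log₂ P(x,y). Per-cell terms -P(x,y)·log₂P(x,y):
  X=0: 0.0251, 0.3915
  X=1: 0.4854, 0.5280
Sum of the 4 terms: H(X,Y) = 1.4300 bits

Chain rule check:
  H(X) + H(Y|X) = 0.5816 + 0.8484 = 1.4300 bits
  H(X,Y) = 1.4300 bits
✓ Chain rule verified.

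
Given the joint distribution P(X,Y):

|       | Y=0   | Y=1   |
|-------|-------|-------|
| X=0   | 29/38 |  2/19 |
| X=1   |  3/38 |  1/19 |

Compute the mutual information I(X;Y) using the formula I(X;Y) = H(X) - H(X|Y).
0.0388 bits

I(X;Y) = H(X) - H(X|Y)

Marginal of X (row sums):
  P(X=0) = 29/38 + 2/19 = 33/38
  P(X=1) = 3/38 + 1/19 = 5/38
H(X) = -[(33/38)·log₂(33/38) + (5/38)·log₂(5/38)]
  = 0.1768 + 0.3850 = 0.5618 bits

Marginal of Y (column sums):
  P(Y=0) = 29/38 + 3/38 = 16/19
  P(Y=1) = 2/19 + 1/19 = 3/19
H(X|Y) = Σ_y P(y)·H(X|Y=y):
  Y=0: P(Y=0) = 16/19, P(X|Y=0) = (29/32, 3/32) → H(X|Y=0) = 0.4489
  Y=1: P(Y=1) = 3/19, P(X|Y=1) = (2/3, 1/3) → H(X|Y=1) = 0.9183
H(X|Y) = (16/19)·0.4489 + (3/19)·0.9183 = 0.5230 bits

I(X;Y) = H(X) - H(X|Y) = 0.5618 - 0.5230 = 0.0388 bits

Cross-check via I(X;Y) = H(X) + H(Y) - H(X,Y): computing H(Y) from the column sums and H(X,Y) from the 4 cells in the same way gives H(Y) = 0.6292 bits and H(X,Y) = 1.1522 bits, so
I(X;Y) = 0.5618 + 0.6292 - 1.1522 = 0.0388 bits ✓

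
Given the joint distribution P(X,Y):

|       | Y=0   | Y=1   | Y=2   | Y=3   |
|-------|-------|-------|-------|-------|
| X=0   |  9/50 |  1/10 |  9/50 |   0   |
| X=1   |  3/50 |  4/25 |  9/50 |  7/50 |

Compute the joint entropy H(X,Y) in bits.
2.7318 bits

H(X,Y) = -Σ_{x,y} P(x,y) log₂ P(x,y). Per-cell terms -P(x,y)·log₂P(x,y):
  X=0: 0.44531, 0.33219, 0.44531, 0.00000
  X=1: 0.24353, 0.42302, 0.44531, 0.39711
  (cells with P = 0 contribute 0)
Sum of the 8 terms: H(X,Y) = 2.7318 bits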